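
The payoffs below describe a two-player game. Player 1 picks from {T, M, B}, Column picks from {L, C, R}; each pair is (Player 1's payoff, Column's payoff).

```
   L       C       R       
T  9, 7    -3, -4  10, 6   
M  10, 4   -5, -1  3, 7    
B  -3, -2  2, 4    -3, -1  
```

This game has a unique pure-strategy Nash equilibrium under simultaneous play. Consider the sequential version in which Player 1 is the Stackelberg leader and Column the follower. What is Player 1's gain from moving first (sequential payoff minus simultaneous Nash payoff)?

Solve by backward induction (Player 1 leads).
- T → Column plays L (best of 7, -4, 6); Player 1 gets 9.
- M → Column plays R (best of 4, -1, 7); Player 1 gets 3.
- B → Column plays C (best of -2, 4, -1); Player 1 gets 2.
Player 1's induced payoffs are 9, 3, 2, so Player 1 commits to T. Subgame-perfect outcome: (T, L) with payoffs (9, 7).
For the simultaneous game, intersect best replies.
Player 1's best replies: L→M; C→B; R→T.
Column's best replies: T→L; M→R; B→C.
Only (B, C) has each player best-responding; Nash payoffs (2, 4).
Player 1's commitment gain: 9 − 2 = 7.

7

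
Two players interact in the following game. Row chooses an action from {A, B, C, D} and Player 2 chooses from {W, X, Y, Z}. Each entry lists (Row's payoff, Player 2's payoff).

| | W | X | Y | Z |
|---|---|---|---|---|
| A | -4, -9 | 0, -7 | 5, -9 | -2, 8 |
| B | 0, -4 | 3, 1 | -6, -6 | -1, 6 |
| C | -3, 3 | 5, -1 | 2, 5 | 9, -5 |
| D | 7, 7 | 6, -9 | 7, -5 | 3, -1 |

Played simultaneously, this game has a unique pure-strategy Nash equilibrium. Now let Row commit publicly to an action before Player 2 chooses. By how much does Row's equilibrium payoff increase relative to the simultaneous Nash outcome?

Work backward from Player 2's decision.
- A: Player 2 compares -9, -7, -9, 8 and picks Z; Row would get -2.
- B: Player 2 compares -4, 1, -6, 6 and picks Z; Row would get -1.
- C: Player 2 compares 3, -1, 5, -5 and picks Y; Row would get 2.
- D: Player 2 compares 7, -9, -5, -1 and picks W; Row would get 7.
Maximizing over -2, -1, 2, 7, Row chooses D. Subgame-perfect outcome: (D, W) with payoffs (7, 7).
Now find the simultaneous Nash equilibrium.
Row's best replies: W→D; X→D; Y→D; Z→C.
Player 2's best replies: A→Z; B→Z; C→Y; D→W.
The unique mutual best reply is (D, W), giving (7, 7).
Row's commitment gain: 7 − 7 = 0.

0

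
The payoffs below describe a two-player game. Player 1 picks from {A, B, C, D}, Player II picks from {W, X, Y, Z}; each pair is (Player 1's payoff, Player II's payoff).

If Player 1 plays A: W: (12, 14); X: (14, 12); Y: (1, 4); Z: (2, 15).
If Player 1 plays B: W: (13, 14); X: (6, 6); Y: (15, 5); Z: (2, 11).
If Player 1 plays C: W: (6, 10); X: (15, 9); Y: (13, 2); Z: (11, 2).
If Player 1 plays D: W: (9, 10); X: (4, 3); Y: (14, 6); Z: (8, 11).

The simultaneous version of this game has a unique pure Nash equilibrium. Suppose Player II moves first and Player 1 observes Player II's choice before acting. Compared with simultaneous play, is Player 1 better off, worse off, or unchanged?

Player 1 best-responds to each possible Player II move:
- W: BR = B, leader payoff 14.
- X: BR = C, leader payoff 9.
- Y: BR = B, leader payoff 5.
- Z: BR = C, leader payoff 2.
Player II's induced payoffs are 14, 9, 5, 2, so Player II commits to W. Subgame-perfect outcome: (B, W) with payoffs (13, 14).
Now find the simultaneous Nash equilibrium.
Player 1's best replies: W→B; X→C; Y→B; Z→C.
Player II's best replies: A→Z; B→W; C→W; D→Z.
Only (B, W) has each player best-responding; Nash payoffs (13, 14).
Player 1 earns 13 sequentially versus 13 at the Nash outcome: unchanged.

unchanged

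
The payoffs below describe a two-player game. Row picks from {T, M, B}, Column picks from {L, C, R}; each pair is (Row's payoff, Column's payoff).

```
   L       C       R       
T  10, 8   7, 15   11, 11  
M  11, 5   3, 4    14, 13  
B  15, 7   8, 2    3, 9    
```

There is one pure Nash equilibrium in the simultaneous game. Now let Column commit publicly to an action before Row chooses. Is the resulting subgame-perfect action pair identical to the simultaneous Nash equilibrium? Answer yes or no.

yes

Row best-responds to each possible Column move:
- L → Row plays B (best of 10, 11, 15); Column gets 7.
- C → Row plays B (best of 7, 3, 8); Column gets 2.
- R → Row plays M (best of 11, 14, 3); Column gets 13.
Maximizing over 7, 2, 13, Column chooses R. Subgame-perfect outcome: (M, R) with payoffs (14, 13).
Now find the simultaneous Nash equilibrium.
Row's best replies: L→B; C→B; R→M.
Column's best replies: T→C; M→R; B→R.
The unique mutual best reply is (M, R), giving (14, 13).
Sequential outcome (M, R) coincides with the Nash profile (M, R).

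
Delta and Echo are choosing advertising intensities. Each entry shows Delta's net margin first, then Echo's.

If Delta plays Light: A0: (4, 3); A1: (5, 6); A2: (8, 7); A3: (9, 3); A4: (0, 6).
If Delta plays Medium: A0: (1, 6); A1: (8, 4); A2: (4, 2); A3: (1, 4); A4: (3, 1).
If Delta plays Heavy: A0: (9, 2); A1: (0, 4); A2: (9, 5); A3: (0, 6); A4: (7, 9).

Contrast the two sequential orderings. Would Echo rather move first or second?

If Delta leads: Echo's best replies are Light→A2, Medium→A0, Heavy→A4; Delta's induced payoffs 8, 1, 7; outcome (Light, A2), payoffs (8, 7).
If Echo leads: Delta's best replies are A0→Heavy, A1→Medium, A2→Heavy, A3→Light, A4→Heavy; Echo's induced payoffs 2, 4, 5, 3, 9; outcome (Heavy, A4), payoffs (7, 9).
Echo gets 9 moving first and 7 moving second, so Echo prefers to move first.

first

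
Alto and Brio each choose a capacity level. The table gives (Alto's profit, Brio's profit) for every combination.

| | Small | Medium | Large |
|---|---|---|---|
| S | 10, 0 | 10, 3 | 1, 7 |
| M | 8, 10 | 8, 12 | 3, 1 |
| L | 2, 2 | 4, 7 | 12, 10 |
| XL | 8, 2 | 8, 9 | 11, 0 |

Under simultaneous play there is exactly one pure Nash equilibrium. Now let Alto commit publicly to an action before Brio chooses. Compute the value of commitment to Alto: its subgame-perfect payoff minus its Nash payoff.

0

Solve by backward induction (Alto leads).
- S: Brio compares 0, 3, 7 and picks Large; Alto would get 1.
- M: Brio compares 10, 12, 1 and picks Medium; Alto would get 8.
- L: Brio compares 2, 7, 10 and picks Large; Alto would get 12.
- XL: Brio compares 2, 9, 0 and picks Medium; Alto would get 8.
Maximizing over 1, 8, 12, 8, Alto chooses L. Subgame-perfect outcome: (L, Large) with payoffs (12, 10).
Now find the simultaneous Nash equilibrium.
Alto's best replies: Small→S; Medium→S; Large→L.
Brio's best replies: S→Large; M→Medium; L→Large; XL→Medium.
The unique mutual best reply is (L, Large), giving (12, 10).
Alto's commitment gain: 12 − 12 = 0.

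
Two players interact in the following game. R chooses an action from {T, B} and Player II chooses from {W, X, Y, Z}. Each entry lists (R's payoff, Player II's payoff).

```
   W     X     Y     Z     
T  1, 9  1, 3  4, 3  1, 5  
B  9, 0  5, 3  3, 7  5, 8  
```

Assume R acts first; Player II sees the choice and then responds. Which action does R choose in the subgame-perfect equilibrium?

Player II best-responds to each possible R move:
- T → Player II plays W (best of 9, 3, 3, 5); R gets 1.
- B → Player II plays Z (best of 0, 3, 7, 8); R gets 5.
Maximizing over 1, 5, R chooses B. Subgame-perfect outcome: (B, Z) with payoffs (5, 8).

B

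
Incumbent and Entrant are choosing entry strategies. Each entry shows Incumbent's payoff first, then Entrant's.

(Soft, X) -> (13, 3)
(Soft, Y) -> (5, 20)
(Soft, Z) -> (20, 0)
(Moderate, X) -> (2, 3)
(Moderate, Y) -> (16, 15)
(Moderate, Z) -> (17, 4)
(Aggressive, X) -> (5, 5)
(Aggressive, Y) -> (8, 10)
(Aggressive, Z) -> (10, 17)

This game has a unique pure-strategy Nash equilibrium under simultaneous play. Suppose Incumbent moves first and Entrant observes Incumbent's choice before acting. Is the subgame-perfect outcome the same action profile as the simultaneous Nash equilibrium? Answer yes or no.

Entrant best-responds to each possible Incumbent move:
- Soft → Entrant plays Y (best of 3, 20, 0); Incumbent gets 5.
- Moderate → Entrant plays Y (best of 3, 15, 4); Incumbent gets 16.
- Aggressive → Entrant plays Z (best of 5, 10, 17); Incumbent gets 10.
Among 5, 16, 10, the best is 16 at Moderate. Subgame-perfect outcome: (Moderate, Y) with payoffs (16, 15).
Under simultaneous play:
Incumbent's best replies: X→Soft; Y→Moderate; Z→Soft.
Entrant's best replies: Soft→Y; Moderate→Y; Aggressive→Z.
Only (Moderate, Y) has each player best-responding; Nash payoffs (16, 15).
Sequential outcome (Moderate, Y) coincides with the Nash profile (Moderate, Y).

yes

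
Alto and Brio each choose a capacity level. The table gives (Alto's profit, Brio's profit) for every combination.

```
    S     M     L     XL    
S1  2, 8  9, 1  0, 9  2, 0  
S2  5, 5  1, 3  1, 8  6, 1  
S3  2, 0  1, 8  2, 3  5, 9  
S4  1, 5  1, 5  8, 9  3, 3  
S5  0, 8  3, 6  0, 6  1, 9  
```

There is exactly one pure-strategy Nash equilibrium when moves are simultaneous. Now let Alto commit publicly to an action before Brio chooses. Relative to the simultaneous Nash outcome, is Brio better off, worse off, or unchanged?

unchanged

Brio best-responds to each possible Alto move:
- S1: Brio compares 8, 1, 9, 0 and picks L; Alto would get 0.
- S2: Brio compares 5, 3, 8, 1 and picks L; Alto would get 1.
- S3: Brio compares 0, 8, 3, 9 and picks XL; Alto would get 5.
- S4: Brio compares 5, 5, 9, 3 and picks L; Alto would get 8.
- S5: Brio compares 8, 6, 6, 9 and picks XL; Alto would get 1.
Alto's induced payoffs are 0, 1, 5, 8, 1, so Alto commits to S4. Subgame-perfect outcome: (S4, L) with payoffs (8, 9).
Under simultaneous play:
Alto's best replies: S→S2; M→S1; L→S4; XL→S2.
Brio's best replies: S1→L; S2→L; S3→XL; S4→L; S5→XL.
The unique mutual best reply is (S4, L), giving (8, 9).
Brio earns 9 sequentially versus 9 at the Nash outcome: unchanged.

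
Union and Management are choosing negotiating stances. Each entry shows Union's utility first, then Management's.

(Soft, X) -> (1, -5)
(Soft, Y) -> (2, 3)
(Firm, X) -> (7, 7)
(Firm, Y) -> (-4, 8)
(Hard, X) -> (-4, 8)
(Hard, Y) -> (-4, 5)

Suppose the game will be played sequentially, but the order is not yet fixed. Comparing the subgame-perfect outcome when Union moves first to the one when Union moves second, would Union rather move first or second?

second

If Union leads: Management's best replies are Soft→Y, Firm→Y, Hard→X; Union's induced payoffs 2, -4, -4; outcome (Soft, Y), payoffs (2, 3).
If Management leads: Union's best replies are X→Firm, Y→Soft; Management's induced payoffs 7, 3; outcome (Firm, X), payoffs (7, 7).
Union gets 2 moving first and 7 moving second, so Union prefers to move second.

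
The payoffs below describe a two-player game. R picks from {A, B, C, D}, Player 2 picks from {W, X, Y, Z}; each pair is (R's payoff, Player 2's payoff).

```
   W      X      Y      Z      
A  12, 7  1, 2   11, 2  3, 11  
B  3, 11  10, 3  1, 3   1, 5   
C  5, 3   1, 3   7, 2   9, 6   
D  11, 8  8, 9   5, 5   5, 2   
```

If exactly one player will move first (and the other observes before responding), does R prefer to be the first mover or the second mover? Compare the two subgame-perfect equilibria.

If R leads: Player 2's best replies are A→Z, B→W, C→Z, D→X; R's induced payoffs 3, 3, 9, 8; outcome (C, Z), payoffs (9, 6).
If Player 2 leads: R's best replies are W→A, X→B, Y→A, Z→C; Player 2's induced payoffs 7, 3, 2, 6; outcome (A, W), payoffs (12, 7).
R gets 9 moving first and 12 moving second, so R prefers to move second.

second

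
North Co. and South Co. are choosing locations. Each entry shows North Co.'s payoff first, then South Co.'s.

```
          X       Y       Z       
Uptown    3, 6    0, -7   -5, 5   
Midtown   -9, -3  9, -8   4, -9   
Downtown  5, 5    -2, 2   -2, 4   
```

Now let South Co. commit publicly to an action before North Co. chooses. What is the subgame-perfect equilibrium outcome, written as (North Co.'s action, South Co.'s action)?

Backward induction with South Co. moving first.
- X: BR = Downtown, leader payoff 5.
- Y: BR = Midtown, leader payoff -8.
- Z: BR = Midtown, leader payoff -9.
Among 5, -8, -9, the best is 5 at X. Subgame-perfect outcome: (Downtown, X) with payoffs (5, 5).

(Downtown, X)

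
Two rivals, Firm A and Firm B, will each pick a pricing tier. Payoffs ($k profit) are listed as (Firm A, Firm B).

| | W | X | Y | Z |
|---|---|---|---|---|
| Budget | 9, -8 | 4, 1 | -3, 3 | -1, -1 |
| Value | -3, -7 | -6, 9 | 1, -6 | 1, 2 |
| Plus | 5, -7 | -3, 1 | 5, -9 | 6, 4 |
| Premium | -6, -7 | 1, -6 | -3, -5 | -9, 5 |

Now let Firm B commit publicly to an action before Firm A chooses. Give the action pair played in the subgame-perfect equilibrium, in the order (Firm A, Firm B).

Firm A best-responds to each possible Firm B move:
- W: Firm A compares 9, -3, 5, -6 and picks Budget; Firm B would get -8.
- X: Firm A compares 4, -6, -3, 1 and picks Budget; Firm B would get 1.
- Y: Firm A compares -3, 1, 5, -3 and picks Plus; Firm B would get -9.
- Z: Firm A compares -1, 1, 6, -9 and picks Plus; Firm B would get 4.
Among -8, 1, -9, 4, the best is 4 at Z. Subgame-perfect outcome: (Plus, Z) with payoffs (6, 4).

(Plus, Z)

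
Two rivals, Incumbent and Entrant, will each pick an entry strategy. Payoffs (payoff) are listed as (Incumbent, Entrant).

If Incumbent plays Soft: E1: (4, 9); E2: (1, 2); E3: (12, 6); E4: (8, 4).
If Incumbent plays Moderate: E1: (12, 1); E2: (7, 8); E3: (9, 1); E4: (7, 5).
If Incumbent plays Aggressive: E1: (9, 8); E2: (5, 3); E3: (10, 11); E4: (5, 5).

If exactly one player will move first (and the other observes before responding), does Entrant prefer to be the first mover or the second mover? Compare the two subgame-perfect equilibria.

second

If Incumbent leads: Entrant's best replies are Soft→E1, Moderate→E2, Aggressive→E3; Incumbent's induced payoffs 4, 7, 10; outcome (Aggressive, E3), payoffs (10, 11).
If Entrant leads: Incumbent's best replies are E1→Moderate, E2→Moderate, E3→Soft, E4→Soft; Entrant's induced payoffs 1, 8, 6, 4; outcome (Moderate, E2), payoffs (7, 8).
Entrant gets 8 moving first and 11 moving second, so Entrant prefers to move second.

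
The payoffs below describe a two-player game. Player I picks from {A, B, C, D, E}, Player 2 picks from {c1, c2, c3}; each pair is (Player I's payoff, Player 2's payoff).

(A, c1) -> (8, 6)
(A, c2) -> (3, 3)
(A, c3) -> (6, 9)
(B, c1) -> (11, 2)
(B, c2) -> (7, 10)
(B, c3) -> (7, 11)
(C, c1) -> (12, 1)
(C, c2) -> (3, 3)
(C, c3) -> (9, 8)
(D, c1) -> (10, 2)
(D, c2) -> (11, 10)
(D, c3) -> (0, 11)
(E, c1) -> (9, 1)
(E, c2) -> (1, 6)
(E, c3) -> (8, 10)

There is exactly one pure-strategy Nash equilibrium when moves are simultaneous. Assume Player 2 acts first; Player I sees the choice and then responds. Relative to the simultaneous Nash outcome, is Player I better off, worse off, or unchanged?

Backward induction with Player 2 moving first.
- c1 → Player I plays C (best of 8, 11, 12, 10, 9); Player 2 gets 1.
- c2 → Player I plays D (best of 3, 7, 3, 11, 1); Player 2 gets 10.
- c3 → Player I plays C (best of 6, 7, 9, 0, 8); Player 2 gets 8.
Player 2's induced payoffs are 1, 10, 8, so Player 2 commits to c2. Subgame-perfect outcome: (D, c2) with payoffs (11, 10).
Now find the simultaneous Nash equilibrium.
Player I's best replies: c1→C; c2→D; c3→C.
Player 2's best replies: A→c3; B→c3; C→c3; D→c3; E→c3.
Only (C, c3) has each player best-responding; Nash payoffs (9, 8).
Player I earns 11 sequentially versus 9 at the Nash outcome: better off.

better off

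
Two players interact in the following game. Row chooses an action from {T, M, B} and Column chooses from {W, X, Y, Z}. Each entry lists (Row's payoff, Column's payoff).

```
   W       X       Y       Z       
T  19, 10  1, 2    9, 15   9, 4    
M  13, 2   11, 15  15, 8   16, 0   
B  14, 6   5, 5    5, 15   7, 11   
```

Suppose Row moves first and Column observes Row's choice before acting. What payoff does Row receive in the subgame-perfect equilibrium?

11

Work backward from Column's decision.
- T: BR = Y, leader payoff 9.
- M: BR = X, leader payoff 11.
- B: BR = Y, leader payoff 5.
Maximizing over 9, 11, 5, Row chooses M. Subgame-perfect outcome: (M, X) with payoffs (11, 15).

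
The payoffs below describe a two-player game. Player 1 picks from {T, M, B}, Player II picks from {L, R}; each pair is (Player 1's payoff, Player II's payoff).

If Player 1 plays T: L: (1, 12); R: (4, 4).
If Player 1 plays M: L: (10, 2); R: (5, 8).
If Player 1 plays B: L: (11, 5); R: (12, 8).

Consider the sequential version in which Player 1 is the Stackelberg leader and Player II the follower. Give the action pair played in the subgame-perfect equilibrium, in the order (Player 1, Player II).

(B, R)

Work backward from Player II's decision.
- T: BR = L, leader payoff 1.
- M: BR = R, leader payoff 5.
- B: BR = R, leader payoff 12.
Among 1, 5, 12, the best is 12 at B. Subgame-perfect outcome: (B, R) with payoffs (12, 8).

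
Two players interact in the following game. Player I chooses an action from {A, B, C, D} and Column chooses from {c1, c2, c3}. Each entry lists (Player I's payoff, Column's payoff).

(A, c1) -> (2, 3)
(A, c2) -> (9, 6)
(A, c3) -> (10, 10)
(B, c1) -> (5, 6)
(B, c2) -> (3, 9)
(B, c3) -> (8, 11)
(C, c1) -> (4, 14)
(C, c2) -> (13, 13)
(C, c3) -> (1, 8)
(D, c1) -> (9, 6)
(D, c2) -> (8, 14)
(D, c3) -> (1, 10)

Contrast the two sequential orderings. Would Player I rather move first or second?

second

If Player I leads: Column's best replies are A→c3, B→c3, C→c1, D→c2; Player I's induced payoffs 10, 8, 4, 8; outcome (A, c3), payoffs (10, 10).
If Column leads: Player I's best replies are c1→D, c2→C, c3→A; Column's induced payoffs 6, 13, 10; outcome (C, c2), payoffs (13, 13).
Player I gets 10 moving first and 13 moving second, so Player I prefers to move second.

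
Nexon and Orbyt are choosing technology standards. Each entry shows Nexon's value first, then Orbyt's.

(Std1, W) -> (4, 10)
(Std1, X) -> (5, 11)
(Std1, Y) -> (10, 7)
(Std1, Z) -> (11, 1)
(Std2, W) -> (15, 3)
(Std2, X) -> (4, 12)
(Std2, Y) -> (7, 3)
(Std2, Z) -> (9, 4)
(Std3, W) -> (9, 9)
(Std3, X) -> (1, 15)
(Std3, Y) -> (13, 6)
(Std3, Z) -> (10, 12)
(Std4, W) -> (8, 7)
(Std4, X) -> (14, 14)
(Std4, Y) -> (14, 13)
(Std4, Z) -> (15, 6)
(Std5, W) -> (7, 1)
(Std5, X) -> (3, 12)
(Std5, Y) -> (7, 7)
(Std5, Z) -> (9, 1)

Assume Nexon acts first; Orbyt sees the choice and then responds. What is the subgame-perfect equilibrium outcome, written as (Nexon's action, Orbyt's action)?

Work backward from Orbyt's decision.
- Std1 → Orbyt plays X (best of 10, 11, 7, 1); Nexon gets 5.
- Std2 → Orbyt plays X (best of 3, 12, 3, 4); Nexon gets 4.
- Std3 → Orbyt plays X (best of 9, 15, 6, 12); Nexon gets 1.
- Std4 → Orbyt plays X (best of 7, 14, 13, 6); Nexon gets 14.
- Std5 → Orbyt plays X (best of 1, 12, 7, 1); Nexon gets 3.
Among 5, 4, 1, 14, 3, the best is 14 at Std4. Subgame-perfect outcome: (Std4, X) with payoffs (14, 14).

(Std4, X)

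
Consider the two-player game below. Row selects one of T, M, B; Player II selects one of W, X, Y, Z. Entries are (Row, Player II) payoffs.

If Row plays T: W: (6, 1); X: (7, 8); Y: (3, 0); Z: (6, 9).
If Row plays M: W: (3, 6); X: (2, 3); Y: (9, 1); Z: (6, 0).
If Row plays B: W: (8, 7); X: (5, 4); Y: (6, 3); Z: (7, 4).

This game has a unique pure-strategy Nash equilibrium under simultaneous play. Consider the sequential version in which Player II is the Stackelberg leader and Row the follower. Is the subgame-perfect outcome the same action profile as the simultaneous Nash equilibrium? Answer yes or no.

no

Work backward from Row's decision.
- W: Row compares 6, 3, 8 and picks B; Player II would get 7.
- X: Row compares 7, 2, 5 and picks T; Player II would get 8.
- Y: Row compares 3, 9, 6 and picks M; Player II would get 1.
- Z: Row compares 6, 6, 7 and picks B; Player II would get 4.
Player II's induced payoffs are 7, 8, 1, 4, so Player II commits to X. Subgame-perfect outcome: (T, X) with payoffs (7, 8).
Under simultaneous play:
Row's best replies: W→B; X→T; Y→M; Z→B.
Player II's best replies: T→Z; M→W; B→W.
Only (B, W) has each player best-responding; Nash payoffs (8, 7).
Sequential outcome (T, X) differs from the Nash profile (B, W).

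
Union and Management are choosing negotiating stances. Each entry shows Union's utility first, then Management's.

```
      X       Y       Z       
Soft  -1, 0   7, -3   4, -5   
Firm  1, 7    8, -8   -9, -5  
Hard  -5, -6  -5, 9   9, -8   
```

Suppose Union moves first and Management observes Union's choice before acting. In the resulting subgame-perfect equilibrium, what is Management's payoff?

7

Management best-responds to each possible Union move:
- Soft: Management compares 0, -3, -5 and picks X; Union would get -1.
- Firm: Management compares 7, -8, -5 and picks X; Union would get 1.
- Hard: Management compares -6, 9, -8 and picks Y; Union would get -5.
Maximizing over -1, 1, -5, Union chooses Firm. Subgame-perfect outcome: (Firm, X) with payoffs (1, 7).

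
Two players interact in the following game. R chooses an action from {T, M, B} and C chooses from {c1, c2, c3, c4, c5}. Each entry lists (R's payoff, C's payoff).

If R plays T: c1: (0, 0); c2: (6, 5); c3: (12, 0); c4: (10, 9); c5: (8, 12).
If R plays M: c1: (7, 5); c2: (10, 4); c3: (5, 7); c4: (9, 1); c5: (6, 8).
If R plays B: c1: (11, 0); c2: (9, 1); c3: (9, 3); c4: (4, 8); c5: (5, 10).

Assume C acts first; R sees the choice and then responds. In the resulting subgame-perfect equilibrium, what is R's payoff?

8

Backward induction with C moving first.
- c1: R compares 0, 7, 11 and picks B; C would get 0.
- c2: R compares 6, 10, 9 and picks M; C would get 4.
- c3: R compares 12, 5, 9 and picks T; C would get 0.
- c4: R compares 10, 9, 4 and picks T; C would get 9.
- c5: R compares 8, 6, 5 and picks T; C would get 12.
C's induced payoffs are 0, 4, 0, 9, 12, so C commits to c5. Subgame-perfect outcome: (T, c5) with payoffs (8, 12).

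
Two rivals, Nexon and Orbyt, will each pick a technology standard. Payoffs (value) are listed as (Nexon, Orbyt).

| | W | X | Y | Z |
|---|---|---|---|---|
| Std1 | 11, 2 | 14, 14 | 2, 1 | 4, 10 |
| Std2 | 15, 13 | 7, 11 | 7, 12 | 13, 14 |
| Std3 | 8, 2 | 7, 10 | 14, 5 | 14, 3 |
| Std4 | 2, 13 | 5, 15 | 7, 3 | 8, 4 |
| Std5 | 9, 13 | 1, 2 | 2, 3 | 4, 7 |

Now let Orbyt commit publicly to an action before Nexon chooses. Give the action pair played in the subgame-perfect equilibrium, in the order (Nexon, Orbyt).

Nexon best-responds to each possible Orbyt move:
- W: Nexon compares 11, 15, 8, 2, 9 and picks Std2; Orbyt would get 13.
- X: Nexon compares 14, 7, 7, 5, 1 and picks Std1; Orbyt would get 14.
- Y: Nexon compares 2, 7, 14, 7, 2 and picks Std3; Orbyt would get 5.
- Z: Nexon compares 4, 13, 14, 8, 4 and picks Std3; Orbyt would get 3.
Orbyt's induced payoffs are 13, 14, 5, 3, so Orbyt commits to X. Subgame-perfect outcome: (Std1, X) with payoffs (14, 14).

(Std1, X)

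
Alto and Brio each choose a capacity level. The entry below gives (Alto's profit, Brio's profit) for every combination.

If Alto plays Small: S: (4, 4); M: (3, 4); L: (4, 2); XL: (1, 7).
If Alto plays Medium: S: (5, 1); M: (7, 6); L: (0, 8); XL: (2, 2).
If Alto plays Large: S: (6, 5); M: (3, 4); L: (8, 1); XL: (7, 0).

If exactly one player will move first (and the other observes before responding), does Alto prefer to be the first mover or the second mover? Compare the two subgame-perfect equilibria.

If Alto leads: Brio's best replies are Small→XL, Medium→L, Large→S; Alto's induced payoffs 1, 0, 6; outcome (Large, S), payoffs (6, 5).
If Brio leads: Alto's best replies are S→Large, M→Medium, L→Large, XL→Large; Brio's induced payoffs 5, 6, 1, 0; outcome (Medium, M), payoffs (7, 6).
Alto gets 6 moving first and 7 moving second, so Alto prefers to move second.

second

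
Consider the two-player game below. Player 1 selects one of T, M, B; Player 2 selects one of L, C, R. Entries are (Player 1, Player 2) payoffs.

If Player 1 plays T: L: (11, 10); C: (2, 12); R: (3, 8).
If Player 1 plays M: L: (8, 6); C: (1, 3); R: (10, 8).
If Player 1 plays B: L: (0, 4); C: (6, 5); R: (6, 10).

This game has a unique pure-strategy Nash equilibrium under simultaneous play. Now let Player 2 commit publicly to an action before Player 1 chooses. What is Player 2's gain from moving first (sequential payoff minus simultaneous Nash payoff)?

Player 1 best-responds to each possible Player 2 move:
- L: Player 1 compares 11, 8, 0 and picks T; Player 2 would get 10.
- C: Player 1 compares 2, 1, 6 and picks B; Player 2 would get 5.
- R: Player 1 compares 3, 10, 6 and picks M; Player 2 would get 8.
Among 10, 5, 8, the best is 10 at L. Subgame-perfect outcome: (T, L) with payoffs (11, 10).
For the simultaneous game, intersect best replies.
Player 1's best replies: L→T; C→B; R→M.
Player 2's best replies: T→C; M→R; B→R.
Only (M, R) has each player best-responding; Nash payoffs (10, 8).
Player 2's commitment gain: 10 − 8 = 2.

2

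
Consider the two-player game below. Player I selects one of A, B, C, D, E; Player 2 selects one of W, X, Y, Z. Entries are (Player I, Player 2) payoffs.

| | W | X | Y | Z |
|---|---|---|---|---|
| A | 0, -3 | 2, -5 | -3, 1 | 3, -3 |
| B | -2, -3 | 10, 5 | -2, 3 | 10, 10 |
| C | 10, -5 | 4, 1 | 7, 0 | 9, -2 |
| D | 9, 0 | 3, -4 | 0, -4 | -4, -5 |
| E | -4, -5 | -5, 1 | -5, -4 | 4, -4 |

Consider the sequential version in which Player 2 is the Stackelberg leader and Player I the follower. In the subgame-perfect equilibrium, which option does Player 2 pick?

Z

Work backward from Player I's decision.
- W → Player I plays C (best of 0, -2, 10, 9, -4); Player 2 gets -5.
- X → Player I plays B (best of 2, 10, 4, 3, -5); Player 2 gets 5.
- Y → Player I plays C (best of -3, -2, 7, 0, -5); Player 2 gets 0.
- Z → Player I plays B (best of 3, 10, 9, -4, 4); Player 2 gets 10.
Among -5, 5, 0, 10, the best is 10 at Z. Subgame-perfect outcome: (B, Z) with payoffs (10, 10).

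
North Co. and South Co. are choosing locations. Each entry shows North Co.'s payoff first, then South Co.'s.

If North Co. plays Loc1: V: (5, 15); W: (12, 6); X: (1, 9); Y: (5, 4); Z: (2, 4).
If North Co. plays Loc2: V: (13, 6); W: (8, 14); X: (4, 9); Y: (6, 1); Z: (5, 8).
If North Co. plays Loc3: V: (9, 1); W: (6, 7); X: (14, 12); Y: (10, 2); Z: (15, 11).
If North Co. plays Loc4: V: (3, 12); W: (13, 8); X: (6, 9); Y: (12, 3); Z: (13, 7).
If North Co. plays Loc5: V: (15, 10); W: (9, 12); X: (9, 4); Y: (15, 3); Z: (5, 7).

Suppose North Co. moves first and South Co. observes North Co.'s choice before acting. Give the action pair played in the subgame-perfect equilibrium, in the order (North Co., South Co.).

Backward induction with North Co. moving first.
- Loc1 → South Co. plays V (best of 15, 6, 9, 4, 4); North Co. gets 5.
- Loc2 → South Co. plays W (best of 6, 14, 9, 1, 8); North Co. gets 8.
- Loc3 → South Co. plays X (best of 1, 7, 12, 2, 11); North Co. gets 14.
- Loc4 → South Co. plays V (best of 12, 8, 9, 3, 7); North Co. gets 3.
- Loc5 → South Co. plays W (best of 10, 12, 4, 3, 7); North Co. gets 9.
Maximizing over 5, 8, 14, 3, 9, North Co. chooses Loc3. Subgame-perfect outcome: (Loc3, X) with payoffs (14, 12).

(Loc3, X)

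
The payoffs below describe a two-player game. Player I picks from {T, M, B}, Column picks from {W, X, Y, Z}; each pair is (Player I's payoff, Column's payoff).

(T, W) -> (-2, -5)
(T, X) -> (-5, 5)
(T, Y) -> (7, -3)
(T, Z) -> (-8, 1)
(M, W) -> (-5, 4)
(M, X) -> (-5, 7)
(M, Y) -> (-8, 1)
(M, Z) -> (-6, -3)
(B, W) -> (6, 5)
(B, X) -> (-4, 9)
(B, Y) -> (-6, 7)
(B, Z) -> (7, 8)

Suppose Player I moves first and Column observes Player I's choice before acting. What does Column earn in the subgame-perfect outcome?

Solve by backward induction (Player I leads).
- T: BR = X, leader payoff -5.
- M: BR = X, leader payoff -5.
- B: BR = X, leader payoff -4.
Player I's induced payoffs are -5, -5, -4, so Player I commits to B. Subgame-perfect outcome: (B, X) with payoffs (-4, 9).

9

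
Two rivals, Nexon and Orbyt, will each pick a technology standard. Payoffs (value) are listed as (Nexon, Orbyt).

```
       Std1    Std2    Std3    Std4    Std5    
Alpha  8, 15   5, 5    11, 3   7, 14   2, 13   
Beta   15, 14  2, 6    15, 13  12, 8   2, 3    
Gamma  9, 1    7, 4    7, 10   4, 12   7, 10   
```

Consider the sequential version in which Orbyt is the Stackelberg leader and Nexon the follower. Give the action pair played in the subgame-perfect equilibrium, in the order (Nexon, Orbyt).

(Beta, Std1)

Backward induction with Orbyt moving first.
- Std1 → Nexon plays Beta (best of 8, 15, 9); Orbyt gets 14.
- Std2 → Nexon plays Gamma (best of 5, 2, 7); Orbyt gets 4.
- Std3 → Nexon plays Beta (best of 11, 15, 7); Orbyt gets 13.
- Std4 → Nexon plays Beta (best of 7, 12, 4); Orbyt gets 8.
- Std5 → Nexon plays Gamma (best of 2, 2, 7); Orbyt gets 10.
Maximizing over 14, 4, 13, 8, 10, Orbyt chooses Std1. Subgame-perfect outcome: (Beta, Std1) with payoffs (15, 14).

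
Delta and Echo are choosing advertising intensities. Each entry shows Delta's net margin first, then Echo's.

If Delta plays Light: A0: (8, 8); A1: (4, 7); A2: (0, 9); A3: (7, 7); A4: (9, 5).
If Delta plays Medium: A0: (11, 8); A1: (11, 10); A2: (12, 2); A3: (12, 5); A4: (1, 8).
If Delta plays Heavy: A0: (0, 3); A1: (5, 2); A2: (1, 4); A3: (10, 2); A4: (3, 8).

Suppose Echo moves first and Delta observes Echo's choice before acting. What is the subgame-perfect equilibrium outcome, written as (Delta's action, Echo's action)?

Solve by backward induction (Echo leads).
- A0: BR = Medium, leader payoff 8.
- A1: BR = Medium, leader payoff 10.
- A2: BR = Medium, leader payoff 2.
- A3: BR = Medium, leader payoff 5.
- A4: BR = Light, leader payoff 5.
Echo's induced payoffs are 8, 10, 2, 5, 5, so Echo commits to A1. Subgame-perfect outcome: (Medium, A1) with payoffs (11, 10).

(Medium, A1)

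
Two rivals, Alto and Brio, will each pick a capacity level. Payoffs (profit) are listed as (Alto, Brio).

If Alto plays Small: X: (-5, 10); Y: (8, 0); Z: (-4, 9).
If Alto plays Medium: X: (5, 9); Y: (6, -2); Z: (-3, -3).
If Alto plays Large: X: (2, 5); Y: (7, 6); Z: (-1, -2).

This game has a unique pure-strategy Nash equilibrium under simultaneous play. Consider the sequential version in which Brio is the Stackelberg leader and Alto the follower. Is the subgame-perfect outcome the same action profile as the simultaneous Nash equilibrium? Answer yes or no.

Alto best-responds to each possible Brio move:
- X → Alto plays Medium (best of -5, 5, 2); Brio gets 9.
- Y → Alto plays Small (best of 8, 6, 7); Brio gets 0.
- Z → Alto plays Large (best of -4, -3, -1); Brio gets -2.
Among 9, 0, -2, the best is 9 at X. Subgame-perfect outcome: (Medium, X) with payoffs (5, 9).
Under simultaneous play:
Alto's best replies: X→Medium; Y→Small; Z→Large.
Brio's best replies: Small→X; Medium→X; Large→Y.
Only (Medium, X) has each player best-responding; Nash payoffs (5, 9).
Sequential outcome (Medium, X) coincides with the Nash profile (Medium, X).

yes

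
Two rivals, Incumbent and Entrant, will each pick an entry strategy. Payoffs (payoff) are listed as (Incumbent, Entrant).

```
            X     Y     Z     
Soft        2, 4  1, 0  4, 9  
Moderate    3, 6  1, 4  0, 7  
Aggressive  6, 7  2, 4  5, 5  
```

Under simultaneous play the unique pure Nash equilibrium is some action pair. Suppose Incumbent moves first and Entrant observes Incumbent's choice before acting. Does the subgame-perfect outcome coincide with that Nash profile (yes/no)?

yes

Backward induction with Incumbent moving first.
- Soft: BR = Z, leader payoff 4.
- Moderate: BR = Z, leader payoff 0.
- Aggressive: BR = X, leader payoff 6.
Among 4, 0, 6, the best is 6 at Aggressive. Subgame-perfect outcome: (Aggressive, X) with payoffs (6, 7).
Now find the simultaneous Nash equilibrium.
Incumbent's best replies: X→Aggressive; Y→Aggressive; Z→Aggressive.
Entrant's best replies: Soft→Z; Moderate→Z; Aggressive→X.
Only (Aggressive, X) has each player best-responding; Nash payoffs (6, 7).
Sequential outcome (Aggressive, X) coincides with the Nash profile (Aggressive, X).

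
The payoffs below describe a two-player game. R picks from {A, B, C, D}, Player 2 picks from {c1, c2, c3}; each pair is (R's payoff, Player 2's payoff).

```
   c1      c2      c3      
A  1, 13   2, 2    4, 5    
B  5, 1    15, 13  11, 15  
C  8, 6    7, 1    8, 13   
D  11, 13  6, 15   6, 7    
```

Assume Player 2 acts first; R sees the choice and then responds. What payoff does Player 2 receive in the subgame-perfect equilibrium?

R best-responds to each possible Player 2 move:
- c1: BR = D, leader payoff 13.
- c2: BR = B, leader payoff 13.
- c3: BR = B, leader payoff 15.
Player 2's induced payoffs are 13, 13, 15, so Player 2 commits to c3. Subgame-perfect outcome: (B, c3) with payoffs (11, 15).

15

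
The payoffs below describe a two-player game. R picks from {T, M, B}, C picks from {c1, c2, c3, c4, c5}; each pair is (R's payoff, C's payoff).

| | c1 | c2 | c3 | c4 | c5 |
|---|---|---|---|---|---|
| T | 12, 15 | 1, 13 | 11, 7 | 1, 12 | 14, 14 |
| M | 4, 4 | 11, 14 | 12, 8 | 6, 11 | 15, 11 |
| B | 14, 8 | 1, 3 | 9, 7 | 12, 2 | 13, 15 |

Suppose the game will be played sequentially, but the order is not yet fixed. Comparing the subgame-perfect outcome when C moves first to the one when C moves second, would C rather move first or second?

second

If R leads: C's best replies are T→c1, M→c2, B→c5; R's induced payoffs 12, 11, 13; outcome (B, c5), payoffs (13, 15).
If C leads: R's best replies are c1→B, c2→M, c3→M, c4→B, c5→M; C's induced payoffs 8, 14, 8, 2, 11; outcome (M, c2), payoffs (11, 14).
C gets 14 moving first and 15 moving second, so C prefers to move second.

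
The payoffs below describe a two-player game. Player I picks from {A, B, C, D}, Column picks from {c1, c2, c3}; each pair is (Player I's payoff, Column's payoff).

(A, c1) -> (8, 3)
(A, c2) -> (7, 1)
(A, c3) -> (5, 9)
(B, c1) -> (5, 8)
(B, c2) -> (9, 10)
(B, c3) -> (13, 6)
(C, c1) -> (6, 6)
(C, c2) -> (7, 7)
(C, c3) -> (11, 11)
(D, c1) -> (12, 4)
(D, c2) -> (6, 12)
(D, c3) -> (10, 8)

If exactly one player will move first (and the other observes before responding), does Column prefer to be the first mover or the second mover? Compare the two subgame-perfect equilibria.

If Player I leads: Column's best replies are A→c3, B→c2, C→c3, D→c2; Player I's induced payoffs 5, 9, 11, 6; outcome (C, c3), payoffs (11, 11).
If Column leads: Player I's best replies are c1→D, c2→B, c3→B; Column's induced payoffs 4, 10, 6; outcome (B, c2), payoffs (9, 10).
Column gets 10 moving first and 11 moving second, so Column prefers to move second.

second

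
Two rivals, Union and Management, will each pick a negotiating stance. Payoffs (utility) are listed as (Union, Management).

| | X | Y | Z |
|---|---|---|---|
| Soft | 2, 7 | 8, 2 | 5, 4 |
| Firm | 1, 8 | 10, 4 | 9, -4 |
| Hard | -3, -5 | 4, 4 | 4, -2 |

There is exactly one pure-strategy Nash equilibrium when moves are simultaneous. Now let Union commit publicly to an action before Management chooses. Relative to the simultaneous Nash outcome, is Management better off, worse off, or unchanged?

Backward induction with Union moving first.
- Soft: Management compares 7, 2, 4 and picks X; Union would get 2.
- Firm: Management compares 8, 4, -4 and picks X; Union would get 1.
- Hard: Management compares -5, 4, -2 and picks Y; Union would get 4.
Union's induced payoffs are 2, 1, 4, so Union commits to Hard. Subgame-perfect outcome: (Hard, Y) with payoffs (4, 4).
Under simultaneous play:
Union's best replies: X→Soft; Y→Firm; Z→Firm.
Management's best replies: Soft→X; Firm→X; Hard→Y.
Only (Soft, X) has each player best-responding; Nash payoffs (2, 7).
Management earns 4 sequentially versus 7 at the Nash outcome: worse off.

worse off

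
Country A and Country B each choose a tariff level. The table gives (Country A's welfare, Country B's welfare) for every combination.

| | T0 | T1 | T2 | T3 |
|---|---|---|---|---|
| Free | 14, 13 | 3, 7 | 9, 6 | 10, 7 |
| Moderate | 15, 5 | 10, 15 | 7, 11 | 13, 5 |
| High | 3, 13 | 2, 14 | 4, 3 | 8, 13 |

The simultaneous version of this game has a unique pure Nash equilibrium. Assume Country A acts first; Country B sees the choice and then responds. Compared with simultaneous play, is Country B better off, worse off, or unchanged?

Solve by backward induction (Country A leads).
- Free: BR = T0, leader payoff 14.
- Moderate: BR = T1, leader payoff 10.
- High: BR = T1, leader payoff 2.
Maximizing over 14, 10, 2, Country A chooses Free. Subgame-perfect outcome: (Free, T0) with payoffs (14, 13).
Under simultaneous play:
Country A's best replies: T0→Moderate; T1→Moderate; T2→Free; T3→Moderate.
Country B's best replies: Free→T0; Moderate→T1; High→T1.
Only (Moderate, T1) has each player best-responding; Nash payoffs (10, 15).
Country B earns 13 sequentially versus 15 at the Nash outcome: worse off.

worse off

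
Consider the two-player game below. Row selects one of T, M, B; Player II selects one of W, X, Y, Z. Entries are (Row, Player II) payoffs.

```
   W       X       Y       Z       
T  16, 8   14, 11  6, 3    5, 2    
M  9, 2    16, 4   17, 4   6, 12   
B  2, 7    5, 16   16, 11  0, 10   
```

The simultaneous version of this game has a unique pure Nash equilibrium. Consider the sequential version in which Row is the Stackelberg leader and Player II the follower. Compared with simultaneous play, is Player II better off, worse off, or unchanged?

worse off

Backward induction with Row moving first.
- T: Player II compares 8, 11, 3, 2 and picks X; Row would get 14.
- M: Player II compares 2, 4, 4, 12 and picks Z; Row would get 6.
- B: Player II compares 7, 16, 11, 10 and picks X; Row would get 5.
Row's induced payoffs are 14, 6, 5, so Row commits to T. Subgame-perfect outcome: (T, X) with payoffs (14, 11).
Now find the simultaneous Nash equilibrium.
Row's best replies: W→T; X→M; Y→M; Z→M.
Player II's best replies: T→X; M→Z; B→X.
The unique mutual best reply is (M, Z), giving (6, 12).
Player II earns 11 sequentially versus 12 at the Nash outcome: worse off.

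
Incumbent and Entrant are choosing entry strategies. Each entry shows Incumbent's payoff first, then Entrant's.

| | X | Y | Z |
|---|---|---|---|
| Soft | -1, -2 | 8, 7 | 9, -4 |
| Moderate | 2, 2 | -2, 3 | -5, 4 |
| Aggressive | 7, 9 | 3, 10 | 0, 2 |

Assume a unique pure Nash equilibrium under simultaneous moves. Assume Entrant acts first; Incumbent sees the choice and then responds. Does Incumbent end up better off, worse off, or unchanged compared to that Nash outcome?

Incumbent best-responds to each possible Entrant move:
- X → Incumbent plays Aggressive (best of -1, 2, 7); Entrant gets 9.
- Y → Incumbent plays Soft (best of 8, -2, 3); Entrant gets 7.
- Z → Incumbent plays Soft (best of 9, -5, 0); Entrant gets -4.
Entrant's induced payoffs are 9, 7, -4, so Entrant commits to X. Subgame-perfect outcome: (Aggressive, X) with payoffs (7, 9).
Under simultaneous play:
Incumbent's best replies: X→Aggressive; Y→Soft; Z→Soft.
Entrant's best replies: Soft→Y; Moderate→Z; Aggressive→Y.
The unique mutual best reply is (Soft, Y), giving (8, 7).
Incumbent earns 7 sequentially versus 8 at the Nash outcome: worse off.

worse off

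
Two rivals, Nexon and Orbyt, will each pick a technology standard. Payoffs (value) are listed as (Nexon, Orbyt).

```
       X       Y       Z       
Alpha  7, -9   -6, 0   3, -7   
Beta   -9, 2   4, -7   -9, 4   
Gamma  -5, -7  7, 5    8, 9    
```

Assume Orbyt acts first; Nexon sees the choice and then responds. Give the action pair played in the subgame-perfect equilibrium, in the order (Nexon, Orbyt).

Backward induction with Orbyt moving first.
- X: BR = Alpha, leader payoff -9.
- Y: BR = Gamma, leader payoff 5.
- Z: BR = Gamma, leader payoff 9.
Maximizing over -9, 5, 9, Orbyt chooses Z. Subgame-perfect outcome: (Gamma, Z) with payoffs (8, 9).

(Gamma, Z)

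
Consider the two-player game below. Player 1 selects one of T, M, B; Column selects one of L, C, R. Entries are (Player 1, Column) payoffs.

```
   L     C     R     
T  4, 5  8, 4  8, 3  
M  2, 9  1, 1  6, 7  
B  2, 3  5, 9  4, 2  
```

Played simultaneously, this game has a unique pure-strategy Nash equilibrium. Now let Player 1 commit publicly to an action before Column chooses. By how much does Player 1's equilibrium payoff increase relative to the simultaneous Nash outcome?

1

Column best-responds to each possible Player 1 move:
- T: Column compares 5, 4, 3 and picks L; Player 1 would get 4.
- M: Column compares 9, 1, 7 and picks L; Player 1 would get 2.
- B: Column compares 3, 9, 2 and picks C; Player 1 would get 5.
Player 1's induced payoffs are 4, 2, 5, so Player 1 commits to B. Subgame-perfect outcome: (B, C) with payoffs (5, 9).
For the simultaneous game, intersect best replies.
Player 1's best replies: L→T; C→T; R→T.
Column's best replies: T→L; M→L; B→C.
Only (T, L) has each player best-responding; Nash payoffs (4, 5).
Player 1's commitment gain: 5 − 4 = 1.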